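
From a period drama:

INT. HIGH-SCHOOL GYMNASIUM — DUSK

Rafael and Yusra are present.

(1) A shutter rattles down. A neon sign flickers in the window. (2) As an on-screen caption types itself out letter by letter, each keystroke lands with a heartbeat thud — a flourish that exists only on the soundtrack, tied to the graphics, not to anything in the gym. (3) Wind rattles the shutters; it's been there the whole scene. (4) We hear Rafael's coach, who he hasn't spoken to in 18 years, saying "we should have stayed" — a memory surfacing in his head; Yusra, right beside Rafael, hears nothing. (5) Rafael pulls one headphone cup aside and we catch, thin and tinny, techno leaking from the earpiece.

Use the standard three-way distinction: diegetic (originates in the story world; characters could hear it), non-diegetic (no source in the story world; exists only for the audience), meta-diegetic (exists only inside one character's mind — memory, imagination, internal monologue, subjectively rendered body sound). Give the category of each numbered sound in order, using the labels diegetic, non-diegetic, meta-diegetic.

diegetic, non-diegetic, diegetic, meta-diegetic, diegetic

(1) the sound comes from a shutter physically present in the location → diegetic.
(2) is non-diegetic: sound married to a title/caption — outside the diegesis by definition.
Sound (3): wind is part of the location's real environment, so diegetic.
(4) it's Rafael's recollection rendered as sound; the other character can't hear it → meta-diegetic.
Sound (5): the headphones are an on-screen source, so diegetic.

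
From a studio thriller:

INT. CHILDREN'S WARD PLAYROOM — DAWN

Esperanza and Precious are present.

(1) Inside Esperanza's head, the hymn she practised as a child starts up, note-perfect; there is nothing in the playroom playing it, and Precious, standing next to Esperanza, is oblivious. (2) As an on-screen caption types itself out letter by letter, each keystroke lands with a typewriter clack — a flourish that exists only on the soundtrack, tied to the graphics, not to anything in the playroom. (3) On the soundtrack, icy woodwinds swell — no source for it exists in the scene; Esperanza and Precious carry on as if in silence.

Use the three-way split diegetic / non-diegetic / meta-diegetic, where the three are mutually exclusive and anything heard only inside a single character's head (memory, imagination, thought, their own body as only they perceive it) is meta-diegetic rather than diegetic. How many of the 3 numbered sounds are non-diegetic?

Sound (1): remembered music, private to Esperanza — Precious is oblivious because it isn't in the room, so meta-diegetic.
(2) sound married to a title/caption — outside the diegesis by definition → non-diegetic.
(3) is non-diegetic: score with no on-screen or off-screen source; it exists for the audience alone.
So 2 of the 3 are non-diegetic: (2), (3).

2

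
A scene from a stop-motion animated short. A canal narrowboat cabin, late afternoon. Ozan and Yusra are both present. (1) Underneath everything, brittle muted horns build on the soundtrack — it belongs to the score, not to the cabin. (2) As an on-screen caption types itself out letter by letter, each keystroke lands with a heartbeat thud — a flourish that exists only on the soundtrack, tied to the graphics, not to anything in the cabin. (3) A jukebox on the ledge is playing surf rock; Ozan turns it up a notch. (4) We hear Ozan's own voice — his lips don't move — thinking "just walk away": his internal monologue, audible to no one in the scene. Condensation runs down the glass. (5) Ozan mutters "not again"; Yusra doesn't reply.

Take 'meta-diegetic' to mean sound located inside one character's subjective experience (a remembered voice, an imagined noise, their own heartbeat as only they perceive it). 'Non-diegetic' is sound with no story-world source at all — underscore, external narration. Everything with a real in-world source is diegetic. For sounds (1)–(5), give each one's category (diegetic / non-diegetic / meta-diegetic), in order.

(1) score with no on-screen or off-screen source; it exists for the audience alone → non-diegetic.
(2) is non-diegetic: sound married to a title/caption — outside the diegesis by definition.
Sound (3): source music from a jukebox, which exists in the story world, so diegetic.
Sound (4): Ozan's thought-voice: a private mental sound no other character can hear, so meta-diegetic.
(5) is diegetic: Ozan is a character speaking aloud in the scene.

non-diegetic, non-diegetic, diegetic, meta-diegetic, diegetic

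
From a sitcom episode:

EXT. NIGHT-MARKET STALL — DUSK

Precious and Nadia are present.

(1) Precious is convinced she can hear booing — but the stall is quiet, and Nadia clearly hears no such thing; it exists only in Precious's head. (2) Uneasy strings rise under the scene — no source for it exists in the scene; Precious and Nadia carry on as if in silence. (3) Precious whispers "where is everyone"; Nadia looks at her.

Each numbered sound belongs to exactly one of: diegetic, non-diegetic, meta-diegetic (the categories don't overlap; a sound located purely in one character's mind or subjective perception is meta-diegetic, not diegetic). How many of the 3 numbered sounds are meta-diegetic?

1

(1) subjective to Precious: the stall is silent and Nadia hears nothing → meta-diegetic.
Sound (2): score with no on-screen or off-screen source; it exists for the audience alone, so non-diegetic.
(3) is diegetic: on-screen dialogue — Precious speaks and Nadia is there to hear.
Meta-diegetic: (1) — that's 1.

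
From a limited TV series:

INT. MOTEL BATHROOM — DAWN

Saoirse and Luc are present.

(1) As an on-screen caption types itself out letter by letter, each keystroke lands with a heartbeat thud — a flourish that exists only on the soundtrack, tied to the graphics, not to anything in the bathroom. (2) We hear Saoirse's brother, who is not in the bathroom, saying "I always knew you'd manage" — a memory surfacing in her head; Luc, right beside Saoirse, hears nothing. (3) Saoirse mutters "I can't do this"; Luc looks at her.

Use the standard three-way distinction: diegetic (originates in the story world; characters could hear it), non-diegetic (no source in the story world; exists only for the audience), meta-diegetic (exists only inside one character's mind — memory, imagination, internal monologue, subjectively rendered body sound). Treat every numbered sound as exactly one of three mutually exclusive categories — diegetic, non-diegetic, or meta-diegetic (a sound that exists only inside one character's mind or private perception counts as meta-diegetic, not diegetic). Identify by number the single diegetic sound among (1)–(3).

(1) is non-diegetic: it accompanies on-screen graphics, not anything inside the story world.
(2) the voice is a memory playing only inside Saoirse's mind; Luc can't hear it → meta-diegetic.
(3) spoken by a character present in the story world → diegetic.
Only (3) is diegetic.

3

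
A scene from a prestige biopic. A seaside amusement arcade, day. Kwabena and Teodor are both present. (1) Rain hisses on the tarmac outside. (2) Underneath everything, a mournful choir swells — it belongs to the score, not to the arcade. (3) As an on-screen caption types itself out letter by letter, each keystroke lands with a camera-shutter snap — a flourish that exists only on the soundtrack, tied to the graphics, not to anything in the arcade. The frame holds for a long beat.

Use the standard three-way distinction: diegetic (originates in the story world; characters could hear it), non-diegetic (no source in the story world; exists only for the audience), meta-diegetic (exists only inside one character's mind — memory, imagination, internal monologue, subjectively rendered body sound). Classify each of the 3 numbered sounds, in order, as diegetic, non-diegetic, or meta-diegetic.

diegetic, non-diegetic, non-diegetic

(1) rain is part of the location's real environment → diegetic.
(2) it has no source in the story world and no character can hear it — it's underscore → non-diegetic.
Sound (3): the caption isn't part of the story world, so neither is the sound tied to it, so non-diegetic.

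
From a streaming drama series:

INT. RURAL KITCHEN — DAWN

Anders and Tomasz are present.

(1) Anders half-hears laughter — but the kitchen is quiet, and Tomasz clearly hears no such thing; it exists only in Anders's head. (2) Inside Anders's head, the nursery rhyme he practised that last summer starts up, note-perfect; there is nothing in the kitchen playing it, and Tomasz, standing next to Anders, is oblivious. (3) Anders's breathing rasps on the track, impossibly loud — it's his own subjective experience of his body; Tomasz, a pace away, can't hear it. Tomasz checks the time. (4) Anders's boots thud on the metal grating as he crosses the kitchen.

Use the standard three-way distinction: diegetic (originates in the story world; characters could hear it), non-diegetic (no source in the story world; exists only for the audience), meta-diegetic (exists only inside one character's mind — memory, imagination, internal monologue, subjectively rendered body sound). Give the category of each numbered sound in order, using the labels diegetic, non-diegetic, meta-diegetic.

Sound (1): the sound is imagined by Anders; nothing in the story world is producing it and Tomasz can't hear it, so meta-diegetic.
Sound (2): it lives in Anders's subjectivity, not in the kitchen, so meta-diegetic.
(3) it's Anders's internal bodily sensation rendered as sound; only Anders 'hears' it → meta-diegetic.
Sound (4): it's the physical sound of Anders moving in the space, so diegetic.

meta-diegetic, meta-diegetic, meta-diegetic, diegetic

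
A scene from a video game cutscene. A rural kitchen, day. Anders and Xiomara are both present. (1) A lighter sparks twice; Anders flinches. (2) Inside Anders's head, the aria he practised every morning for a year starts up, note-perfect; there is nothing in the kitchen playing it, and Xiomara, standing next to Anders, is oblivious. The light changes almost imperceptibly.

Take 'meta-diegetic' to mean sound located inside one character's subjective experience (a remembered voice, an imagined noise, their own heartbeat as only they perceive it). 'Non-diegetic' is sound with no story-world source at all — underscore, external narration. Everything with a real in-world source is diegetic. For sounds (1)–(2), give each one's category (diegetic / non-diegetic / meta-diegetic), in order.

diegetic, meta-diegetic

(1) is diegetic: an in-world source (a lighter); characters could hear it.
(2) is meta-diegetic: remembered music, private to Anders — Xiomara is oblivious because it isn't in the room.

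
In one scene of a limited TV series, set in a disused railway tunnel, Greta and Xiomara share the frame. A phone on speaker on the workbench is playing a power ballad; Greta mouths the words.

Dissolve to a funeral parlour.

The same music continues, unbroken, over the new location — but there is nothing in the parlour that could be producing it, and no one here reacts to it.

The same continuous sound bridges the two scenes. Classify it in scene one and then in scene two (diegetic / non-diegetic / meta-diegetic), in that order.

diegetic, non-diegetic

Scene one: a phone on speaker is an on-screen source and Greta reacts to it → diegetic.
Scene two: there is no source in the parlour and no one hears it — it's now underscore → non-diegetic.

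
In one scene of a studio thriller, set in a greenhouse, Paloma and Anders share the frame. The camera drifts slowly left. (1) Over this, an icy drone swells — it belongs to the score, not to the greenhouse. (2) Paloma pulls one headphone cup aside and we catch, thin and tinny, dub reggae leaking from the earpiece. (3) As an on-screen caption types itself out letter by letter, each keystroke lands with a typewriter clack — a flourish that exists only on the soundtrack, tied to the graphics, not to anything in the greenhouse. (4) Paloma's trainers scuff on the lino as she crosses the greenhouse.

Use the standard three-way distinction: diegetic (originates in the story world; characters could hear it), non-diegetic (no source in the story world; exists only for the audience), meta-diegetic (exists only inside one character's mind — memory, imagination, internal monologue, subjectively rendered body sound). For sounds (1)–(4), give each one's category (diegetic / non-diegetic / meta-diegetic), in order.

(1) score with no on-screen or off-screen source; it exists for the audience alone → non-diegetic.
Sound (2): the earpiece is a real device on Paloma's head — source music, so diegetic.
(3) is non-diegetic: it accompanies on-screen graphics, not anything inside the story world.
(4) is diegetic: it's the physical sound of Paloma moving in the space.

non-diegetic, diegetic, non-diegetic, diegetic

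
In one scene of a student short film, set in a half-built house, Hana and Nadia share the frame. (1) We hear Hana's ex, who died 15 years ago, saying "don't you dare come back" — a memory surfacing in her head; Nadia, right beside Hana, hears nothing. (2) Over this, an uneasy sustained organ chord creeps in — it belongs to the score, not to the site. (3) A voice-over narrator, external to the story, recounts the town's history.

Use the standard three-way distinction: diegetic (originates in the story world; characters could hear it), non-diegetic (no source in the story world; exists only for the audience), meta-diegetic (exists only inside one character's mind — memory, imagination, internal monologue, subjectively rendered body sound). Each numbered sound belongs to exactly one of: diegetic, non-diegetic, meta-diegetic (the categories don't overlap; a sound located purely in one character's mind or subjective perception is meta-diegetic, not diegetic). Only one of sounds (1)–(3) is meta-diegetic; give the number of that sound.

1

(1) is meta-diegetic: the voice is a memory playing only inside Hana's mind; Nadia can't hear it.
(2) it has no source in the story world and no character can hear it — it's underscore → non-diegetic.
Sound (3): external voice-over — not a character, not heard by anyone in the scene, so non-diegetic.
Only (1) is meta-diegetic.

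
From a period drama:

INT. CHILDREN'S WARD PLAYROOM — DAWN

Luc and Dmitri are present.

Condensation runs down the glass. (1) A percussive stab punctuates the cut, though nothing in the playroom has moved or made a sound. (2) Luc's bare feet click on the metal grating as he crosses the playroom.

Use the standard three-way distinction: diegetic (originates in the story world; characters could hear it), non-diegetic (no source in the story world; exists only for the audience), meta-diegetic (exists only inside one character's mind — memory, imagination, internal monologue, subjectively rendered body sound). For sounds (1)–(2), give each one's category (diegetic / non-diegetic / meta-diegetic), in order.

non-diegetic, diegetic

(1) is non-diegetic: it's a sound-design accent with no in-world source; no one in the scene can hear it.
Sound (2): a character's body making contact with the set — an in-world sound, so diegetic.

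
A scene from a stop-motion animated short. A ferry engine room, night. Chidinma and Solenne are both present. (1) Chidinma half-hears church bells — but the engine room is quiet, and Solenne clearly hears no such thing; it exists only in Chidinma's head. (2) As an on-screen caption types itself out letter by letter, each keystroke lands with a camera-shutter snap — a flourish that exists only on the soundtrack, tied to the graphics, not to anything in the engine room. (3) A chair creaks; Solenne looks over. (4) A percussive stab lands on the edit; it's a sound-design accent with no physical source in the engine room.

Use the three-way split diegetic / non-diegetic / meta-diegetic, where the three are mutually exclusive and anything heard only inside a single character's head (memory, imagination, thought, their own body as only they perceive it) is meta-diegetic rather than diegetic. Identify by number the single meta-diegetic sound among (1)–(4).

Sound (1): Chidinma alone 'hears' it — an imagined sound, not present in the space, so meta-diegetic.
Sound (2): the caption isn't part of the story world, so neither is the sound tied to it, so non-diegetic.
Sound (3): the sound comes from a chair physically present in the location, so diegetic.
(4) an editorial stinger — it belongs to the cut, not the story world → non-diegetic.
Only (1) is meta-diegetic.

1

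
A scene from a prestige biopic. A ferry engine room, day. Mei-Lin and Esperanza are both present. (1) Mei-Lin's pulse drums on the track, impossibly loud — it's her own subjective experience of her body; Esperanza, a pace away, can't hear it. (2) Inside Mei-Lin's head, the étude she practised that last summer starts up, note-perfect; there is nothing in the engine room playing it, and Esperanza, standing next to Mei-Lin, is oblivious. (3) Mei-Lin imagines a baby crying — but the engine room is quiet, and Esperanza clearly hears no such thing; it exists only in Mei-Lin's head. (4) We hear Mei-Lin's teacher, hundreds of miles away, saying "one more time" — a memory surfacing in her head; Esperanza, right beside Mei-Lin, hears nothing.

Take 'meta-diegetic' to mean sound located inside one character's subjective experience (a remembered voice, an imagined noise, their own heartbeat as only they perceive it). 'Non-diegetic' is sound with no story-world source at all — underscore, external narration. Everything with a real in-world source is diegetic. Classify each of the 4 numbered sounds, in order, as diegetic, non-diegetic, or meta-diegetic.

(1) is meta-diegetic: a subjective body sound — Mei-Lin's private perception, inaudible to Esperanza.
(2) is meta-diegetic: it lives in Mei-Lin's subjectivity, not in the engine room.
(3) subjective to Mei-Lin: the engine room is silent and Esperanza hears nothing → meta-diegetic.
(4) the voice is a memory playing only inside Mei-Lin's mind; Esperanza can't hear it → meta-diegetic.

meta-diegetic, meta-diegetic, meta-diegetic, meta-diegetic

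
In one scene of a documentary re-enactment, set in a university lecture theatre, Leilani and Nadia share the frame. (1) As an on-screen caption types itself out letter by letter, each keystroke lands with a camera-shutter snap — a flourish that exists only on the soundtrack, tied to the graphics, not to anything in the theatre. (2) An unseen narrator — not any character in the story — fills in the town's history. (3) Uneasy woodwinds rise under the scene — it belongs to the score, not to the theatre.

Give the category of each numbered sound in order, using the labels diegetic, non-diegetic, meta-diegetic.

non-diegetic, non-diegetic, non-diegetic

(1) is non-diegetic: it accompanies on-screen graphics, not anything inside the story world.
(2) commentary laid over the scene from outside the fiction → non-diegetic.
(3) is non-diegetic: it has no source in the story world and no character can hear it — it's underscore.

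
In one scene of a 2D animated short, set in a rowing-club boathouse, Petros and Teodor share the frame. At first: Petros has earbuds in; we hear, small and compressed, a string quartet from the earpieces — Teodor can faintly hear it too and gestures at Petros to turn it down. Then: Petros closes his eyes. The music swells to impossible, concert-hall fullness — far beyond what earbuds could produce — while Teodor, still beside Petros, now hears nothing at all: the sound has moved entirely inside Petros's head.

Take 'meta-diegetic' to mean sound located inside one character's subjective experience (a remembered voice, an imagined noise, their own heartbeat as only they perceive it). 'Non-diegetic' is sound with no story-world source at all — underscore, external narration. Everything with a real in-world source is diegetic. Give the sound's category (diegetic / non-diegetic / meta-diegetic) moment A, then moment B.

diegetic, meta-diegetic

Moment A: the earbuds are a physical source both characters can hear → diegetic.
Moment B: the music now exists only as Petros's subjective experience; Teodor can no longer hear it → meta-diegetic.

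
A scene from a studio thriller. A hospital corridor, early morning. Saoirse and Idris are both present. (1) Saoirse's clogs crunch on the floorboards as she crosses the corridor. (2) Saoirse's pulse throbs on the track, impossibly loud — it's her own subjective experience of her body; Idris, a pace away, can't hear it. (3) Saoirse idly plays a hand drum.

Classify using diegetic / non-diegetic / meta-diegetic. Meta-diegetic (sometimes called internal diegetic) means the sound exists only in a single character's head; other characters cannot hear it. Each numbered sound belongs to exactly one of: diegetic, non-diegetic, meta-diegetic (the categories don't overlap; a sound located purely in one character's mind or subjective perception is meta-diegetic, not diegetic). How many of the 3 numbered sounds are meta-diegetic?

1

Sound (1): Saoirse's footsteps are produced in the story world, so diegetic.
(2) it's Saoirse's internal bodily sensation rendered as sound; only Saoirse 'hears' it → meta-diegetic.
(3) is diegetic: a character is playing a hand drum on screen.
So 1 of the 3 is meta-diegetic: (2).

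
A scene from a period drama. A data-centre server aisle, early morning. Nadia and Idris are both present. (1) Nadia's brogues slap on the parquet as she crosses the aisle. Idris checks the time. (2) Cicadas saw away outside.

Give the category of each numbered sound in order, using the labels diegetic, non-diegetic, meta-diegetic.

diegetic, diegetic

(1) Nadia's footsteps are produced in the story world → diegetic.
(2) is diegetic: cicadas is part of the location's real environment.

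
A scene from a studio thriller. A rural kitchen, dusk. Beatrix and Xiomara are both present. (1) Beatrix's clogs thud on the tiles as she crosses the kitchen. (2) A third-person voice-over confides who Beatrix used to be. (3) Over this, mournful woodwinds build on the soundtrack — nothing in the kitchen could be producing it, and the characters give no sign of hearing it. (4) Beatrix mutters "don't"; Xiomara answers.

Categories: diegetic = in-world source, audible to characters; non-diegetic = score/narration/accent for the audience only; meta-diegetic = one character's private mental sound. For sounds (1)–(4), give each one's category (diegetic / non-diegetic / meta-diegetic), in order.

diegetic, non-diegetic, non-diegetic, diegetic

(1) a character's body making contact with the set — an in-world sound → diegetic.
Sound (2): external voice-over — not a character, not heard by anyone in the scene, so non-diegetic.
(3) is non-diegetic: it has no source in the story world and no character can hear it — it's underscore.
(4) is diegetic: Beatrix is a character speaking aloud in the scene.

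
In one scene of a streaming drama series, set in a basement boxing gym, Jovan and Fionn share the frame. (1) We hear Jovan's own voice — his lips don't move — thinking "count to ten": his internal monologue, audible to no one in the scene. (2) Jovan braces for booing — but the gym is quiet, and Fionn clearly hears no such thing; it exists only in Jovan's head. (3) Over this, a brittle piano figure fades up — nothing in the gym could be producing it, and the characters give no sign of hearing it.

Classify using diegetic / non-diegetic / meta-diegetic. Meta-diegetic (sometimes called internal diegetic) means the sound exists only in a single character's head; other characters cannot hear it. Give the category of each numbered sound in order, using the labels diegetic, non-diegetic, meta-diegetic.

meta-diegetic, meta-diegetic, non-diegetic

(1) internal monologue — inside Jovan's mind, not spoken into the scene → meta-diegetic.
(2) the sound is imagined by Jovan; nothing in the story world is producing it and Fionn can't hear it → meta-diegetic.
(3) is non-diegetic: it has no source in the story world and no character can hear it — it's underscore.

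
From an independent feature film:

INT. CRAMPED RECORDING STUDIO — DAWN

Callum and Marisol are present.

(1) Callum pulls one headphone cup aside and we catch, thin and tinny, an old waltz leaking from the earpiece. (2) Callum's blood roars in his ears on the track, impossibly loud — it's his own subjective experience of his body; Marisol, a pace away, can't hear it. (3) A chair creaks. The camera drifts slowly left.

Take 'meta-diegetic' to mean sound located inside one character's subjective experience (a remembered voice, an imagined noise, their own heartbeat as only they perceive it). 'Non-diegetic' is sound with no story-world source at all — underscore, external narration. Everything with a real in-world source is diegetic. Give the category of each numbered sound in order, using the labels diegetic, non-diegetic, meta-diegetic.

(1) it's leaking from a physical pair of headphones in the scene → diegetic.
Sound (2): a subjective body sound — Callum's private perception, inaudible to Marisol, so meta-diegetic.
(3) is diegetic: the sound comes from a chair physically present in the location.

diegetic, meta-diegetic, diegetic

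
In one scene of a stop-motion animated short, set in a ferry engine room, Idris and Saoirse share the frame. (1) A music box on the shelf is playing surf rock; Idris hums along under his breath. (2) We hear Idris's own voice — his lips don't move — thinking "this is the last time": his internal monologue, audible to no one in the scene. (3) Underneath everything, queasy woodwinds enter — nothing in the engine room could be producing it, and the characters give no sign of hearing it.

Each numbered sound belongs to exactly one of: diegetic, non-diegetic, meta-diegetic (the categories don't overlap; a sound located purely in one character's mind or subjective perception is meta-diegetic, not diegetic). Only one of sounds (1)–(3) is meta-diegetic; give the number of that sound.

Sound (1): the music comes from an on-screen device that Idris responds to, so diegetic.
(2) is meta-diegetic: Idris's thought-voice: a private mental sound no other character can hear.
Sound (3): it has no source in the story world and no character can hear it — it's underscore, so non-diegetic.
Only (2) is meta-diegetic.

2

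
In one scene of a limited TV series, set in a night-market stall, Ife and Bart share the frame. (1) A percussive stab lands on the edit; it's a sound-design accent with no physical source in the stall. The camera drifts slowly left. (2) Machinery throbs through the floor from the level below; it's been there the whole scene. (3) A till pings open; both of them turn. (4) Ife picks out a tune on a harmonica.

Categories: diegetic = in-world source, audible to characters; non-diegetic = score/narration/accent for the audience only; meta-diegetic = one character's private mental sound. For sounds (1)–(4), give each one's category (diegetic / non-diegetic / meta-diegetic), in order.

(1) is non-diegetic: an editorial stinger — it belongs to the cut, not the story world.
(2) is diegetic: ambient/room sound belonging to the story's physical space.
(3) the sound comes from a till physically present in the location → diegetic.
(4) a character is playing a harmonica on screen → diegetic.

non-diegetic, diegetic, diegetic, diegetic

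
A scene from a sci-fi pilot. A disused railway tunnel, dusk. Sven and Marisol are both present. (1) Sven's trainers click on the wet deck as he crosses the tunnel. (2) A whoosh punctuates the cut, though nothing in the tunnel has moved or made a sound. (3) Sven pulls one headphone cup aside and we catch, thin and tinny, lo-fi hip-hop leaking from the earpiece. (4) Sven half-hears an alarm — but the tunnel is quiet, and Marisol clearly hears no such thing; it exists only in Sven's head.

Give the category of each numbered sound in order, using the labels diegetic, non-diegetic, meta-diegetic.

diegetic, non-diegetic, diegetic, meta-diegetic

(1) is diegetic: Sven's footsteps are produced in the story world.
(2) is non-diegetic: it's a sound-design accent with no in-world source; no one in the scene can hear it.
(3) the earpiece is a real device on Sven's head — source music → diegetic.
(4) Sven alone 'hears' it — an imagined sound, not present in the space → meta-diegetic.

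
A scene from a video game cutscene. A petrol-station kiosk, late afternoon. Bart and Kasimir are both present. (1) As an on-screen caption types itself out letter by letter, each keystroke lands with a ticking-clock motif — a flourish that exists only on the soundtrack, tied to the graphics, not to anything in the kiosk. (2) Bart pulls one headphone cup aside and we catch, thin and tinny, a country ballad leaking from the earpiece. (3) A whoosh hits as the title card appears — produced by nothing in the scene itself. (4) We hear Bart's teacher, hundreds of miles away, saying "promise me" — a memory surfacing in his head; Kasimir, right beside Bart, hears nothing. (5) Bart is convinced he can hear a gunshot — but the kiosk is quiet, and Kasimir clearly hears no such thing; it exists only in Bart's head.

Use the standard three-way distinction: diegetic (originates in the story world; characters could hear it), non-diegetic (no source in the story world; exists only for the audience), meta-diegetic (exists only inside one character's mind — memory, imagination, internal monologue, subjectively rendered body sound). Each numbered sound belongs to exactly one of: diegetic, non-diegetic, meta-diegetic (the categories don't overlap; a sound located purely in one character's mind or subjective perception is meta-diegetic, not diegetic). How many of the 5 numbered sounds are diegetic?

(1) it accompanies on-screen graphics, not anything inside the story world → non-diegetic.
Sound (2): it's leaking from a physical pair of headphones in the scene, so diegetic.
(3) is non-diegetic: nothing in the scene produces it; it's an accent added for the audience.
Sound (4): the voice is a memory playing only inside Bart's mind; Kasimir can't hear it, so meta-diegetic.
(5) Bart alone 'hears' it — an imagined sound, not present in the space → meta-diegetic.
Diegetic: (2) — that's 1.

1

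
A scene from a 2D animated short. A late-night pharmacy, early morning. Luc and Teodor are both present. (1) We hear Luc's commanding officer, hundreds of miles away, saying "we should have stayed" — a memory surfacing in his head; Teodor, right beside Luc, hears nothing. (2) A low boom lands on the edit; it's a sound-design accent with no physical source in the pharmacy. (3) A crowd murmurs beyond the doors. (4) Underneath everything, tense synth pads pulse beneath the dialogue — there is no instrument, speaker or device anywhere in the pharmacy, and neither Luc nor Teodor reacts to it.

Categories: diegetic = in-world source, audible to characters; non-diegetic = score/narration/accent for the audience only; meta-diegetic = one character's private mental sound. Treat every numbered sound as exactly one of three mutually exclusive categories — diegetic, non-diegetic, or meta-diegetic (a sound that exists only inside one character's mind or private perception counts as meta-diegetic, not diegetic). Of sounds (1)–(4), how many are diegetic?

1

(1) it's Luc's recollection rendered as sound; the other character can't hear it → meta-diegetic.
(2) an editorial stinger — it belongs to the cut, not the story world → non-diegetic.
(3) is diegetic: it's the actual ambient sound of the location.
(4) is non-diegetic: nothing in the pharmacy produces it and the characters don't hear it — pure soundtrack.
Diegetic: (3) — that's 1.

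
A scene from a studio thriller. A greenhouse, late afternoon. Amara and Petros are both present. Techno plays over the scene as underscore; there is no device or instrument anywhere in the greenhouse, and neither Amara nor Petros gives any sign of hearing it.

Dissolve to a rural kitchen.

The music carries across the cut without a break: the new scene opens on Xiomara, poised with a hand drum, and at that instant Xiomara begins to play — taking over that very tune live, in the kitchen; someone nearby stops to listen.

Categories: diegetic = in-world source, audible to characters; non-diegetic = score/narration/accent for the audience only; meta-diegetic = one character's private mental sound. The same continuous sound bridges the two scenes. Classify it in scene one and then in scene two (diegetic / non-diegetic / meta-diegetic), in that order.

Scene one: there's no in-world source anywhere and no character hears it — underscore for the audience only → non-diegetic.
Scene two: from the moment Xiomara starts playing, the tune is being performed on a hand drum inside the story world and another character hears it → diegetic.

non-diegetic, diegetic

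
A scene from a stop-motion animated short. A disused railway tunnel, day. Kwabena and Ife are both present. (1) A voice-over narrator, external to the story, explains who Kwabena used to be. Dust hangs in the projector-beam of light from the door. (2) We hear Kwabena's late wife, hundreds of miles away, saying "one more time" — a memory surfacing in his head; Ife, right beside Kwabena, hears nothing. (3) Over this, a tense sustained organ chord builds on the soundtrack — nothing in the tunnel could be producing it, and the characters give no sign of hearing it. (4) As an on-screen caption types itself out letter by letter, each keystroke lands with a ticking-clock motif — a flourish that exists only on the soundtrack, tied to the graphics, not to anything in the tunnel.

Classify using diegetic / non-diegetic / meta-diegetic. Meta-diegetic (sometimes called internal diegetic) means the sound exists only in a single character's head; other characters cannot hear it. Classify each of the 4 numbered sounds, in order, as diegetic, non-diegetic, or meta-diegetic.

Sound (1): commentary laid over the scene from outside the fiction, so non-diegetic.
(2) a remembered line, private to Kwabena — not present in the room, not audible to Ife → meta-diegetic.
(3) score with no on-screen or off-screen source; it exists for the audience alone → non-diegetic.
Sound (4): the caption isn't part of the story world, so neither is the sound tied to it, so non-diegetic.

non-diegetic, meta-diegetic, non-diegetic, non-diegetic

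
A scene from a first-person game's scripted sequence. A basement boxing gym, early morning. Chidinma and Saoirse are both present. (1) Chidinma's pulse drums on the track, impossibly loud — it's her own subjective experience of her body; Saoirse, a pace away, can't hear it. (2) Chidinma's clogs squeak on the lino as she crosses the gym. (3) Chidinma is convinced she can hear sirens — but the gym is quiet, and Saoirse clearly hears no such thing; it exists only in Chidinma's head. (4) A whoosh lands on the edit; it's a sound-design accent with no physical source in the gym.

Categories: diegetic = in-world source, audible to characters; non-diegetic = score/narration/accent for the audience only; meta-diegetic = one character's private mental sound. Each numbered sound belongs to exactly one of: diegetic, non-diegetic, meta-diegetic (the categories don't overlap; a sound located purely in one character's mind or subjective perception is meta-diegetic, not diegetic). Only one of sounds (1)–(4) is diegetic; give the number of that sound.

(1) a subjective body sound — Chidinma's private perception, inaudible to Saoirse → meta-diegetic.
(2) is diegetic: a character's body making contact with the set — an in-world sound.
Sound (3): the sound is imagined by Chidinma; nothing in the story world is producing it and Saoirse can't hear it, so meta-diegetic.
(4) it's a sound-design accent with no in-world source; no one in the scene can hear it → non-diegetic.
Only (2) is diegetic.

2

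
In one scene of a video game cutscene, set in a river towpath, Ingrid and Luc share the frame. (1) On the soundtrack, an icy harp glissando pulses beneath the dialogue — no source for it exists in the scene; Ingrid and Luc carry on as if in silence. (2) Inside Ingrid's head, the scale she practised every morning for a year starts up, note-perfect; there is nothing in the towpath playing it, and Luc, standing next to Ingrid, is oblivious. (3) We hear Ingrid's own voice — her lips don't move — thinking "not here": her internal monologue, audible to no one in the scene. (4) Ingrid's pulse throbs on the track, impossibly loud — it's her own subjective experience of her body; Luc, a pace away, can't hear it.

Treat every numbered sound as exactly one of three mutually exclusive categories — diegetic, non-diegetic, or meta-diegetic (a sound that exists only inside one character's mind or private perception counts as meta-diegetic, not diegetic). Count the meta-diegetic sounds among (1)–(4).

(1) nothing in the towpath produces it and the characters don't hear it — pure soundtrack → non-diegetic.
(2) is meta-diegetic: it lives in Ingrid's subjectivity, not in the towpath.
Sound (3): internal monologue — inside Ingrid's mind, not spoken into the scene, so meta-diegetic.
Sound (4): it's Ingrid's internal bodily sensation rendered as sound; only Ingrid 'hears' it, so meta-diegetic.
Meta-diegetic: (2), (3), (4) — that's 3.

3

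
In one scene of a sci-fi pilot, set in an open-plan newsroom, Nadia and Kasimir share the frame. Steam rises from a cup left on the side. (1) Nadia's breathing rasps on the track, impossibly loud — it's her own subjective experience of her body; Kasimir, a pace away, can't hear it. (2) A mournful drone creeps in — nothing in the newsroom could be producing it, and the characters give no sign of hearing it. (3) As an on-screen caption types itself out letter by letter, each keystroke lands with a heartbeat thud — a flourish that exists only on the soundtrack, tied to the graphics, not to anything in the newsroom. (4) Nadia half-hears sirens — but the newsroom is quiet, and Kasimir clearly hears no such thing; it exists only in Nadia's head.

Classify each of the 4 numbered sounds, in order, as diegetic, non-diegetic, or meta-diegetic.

meta-diegetic, non-diegetic, non-diegetic, meta-diegetic

(1) a subjective body sound — Nadia's private perception, inaudible to Kasimir → meta-diegetic.
(2) score with no on-screen or off-screen source; it exists for the audience alone → non-diegetic.
(3) is non-diegetic: it accompanies on-screen graphics, not anything inside the story world.
(4) is meta-diegetic: Nadia alone 'hears' it — an imagined sound, not present in the space.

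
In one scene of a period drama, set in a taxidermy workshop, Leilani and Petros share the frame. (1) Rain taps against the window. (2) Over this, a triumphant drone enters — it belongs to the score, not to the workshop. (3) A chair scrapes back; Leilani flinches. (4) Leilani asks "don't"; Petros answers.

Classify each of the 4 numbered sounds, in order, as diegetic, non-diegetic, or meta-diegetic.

diegetic, non-diegetic, diegetic, diegetic

Sound (1): it's the actual ambient sound of the location, so diegetic.
(2) is non-diegetic: score with no on-screen or off-screen source; it exists for the audience alone.
(3) is diegetic: a chair is a real object/event in the scene's world.
(4) is diegetic: Leilani is a character speaking aloud in the scene.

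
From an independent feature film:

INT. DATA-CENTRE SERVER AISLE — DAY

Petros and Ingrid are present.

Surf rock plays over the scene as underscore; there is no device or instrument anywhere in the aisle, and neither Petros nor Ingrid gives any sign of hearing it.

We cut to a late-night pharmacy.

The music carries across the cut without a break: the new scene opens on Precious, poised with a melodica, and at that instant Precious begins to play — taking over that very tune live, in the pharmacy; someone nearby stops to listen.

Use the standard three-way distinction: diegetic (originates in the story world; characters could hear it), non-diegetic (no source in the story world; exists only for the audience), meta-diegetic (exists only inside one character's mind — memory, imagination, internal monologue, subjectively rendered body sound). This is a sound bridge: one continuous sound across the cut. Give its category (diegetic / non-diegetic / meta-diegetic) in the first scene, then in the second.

Scene one: there's no in-world source anywhere and no character hears it — underscore for the audience only → non-diegetic.
Scene two: from the moment Precious starts playing, the tune is being performed on a melodica inside the story world and another character hears it → diegetic.

non-diegetic, diegetic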